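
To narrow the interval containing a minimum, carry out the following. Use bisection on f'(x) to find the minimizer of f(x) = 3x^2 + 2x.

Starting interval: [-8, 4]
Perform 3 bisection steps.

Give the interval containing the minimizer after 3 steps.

Finding critical point of f(x) = 3x^2 + 2x using bisection on f'(x) = 6x + 2.
f'(x) = 0 when x = -1/3.
Starting interval: [-8, 4]
Step 1: mid = -2, f'(mid) = -10, new interval = [-2, 4]
Step 2: mid = 1, f'(mid) = 8, new interval = [-2, 1]
Step 3: mid = -1/2, f'(mid) = -1, new interval = [-1/2, 1]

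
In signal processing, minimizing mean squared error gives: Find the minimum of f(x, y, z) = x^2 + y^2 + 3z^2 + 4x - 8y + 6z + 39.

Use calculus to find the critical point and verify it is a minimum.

f(x,y,z) = x^2 + y^2 + 3z^2 + 4x - 8y + 6z + 39
df/dx = 2x + (4) = 0 => x = -2
df/dy = 2y + (-8) = 0 => y = 4
df/dz = 6z + (6) = 0 => z = -1
f(-2,4,-1) = 1*(-2)^2 + 1*(4)^2 + 3*(-1)^2 + 4*(-2) + -8*(4) + 6*(-1) + 39 = 16
Hessian is diagonal with entries 2, 2, 6 > 0, confirmed minimum.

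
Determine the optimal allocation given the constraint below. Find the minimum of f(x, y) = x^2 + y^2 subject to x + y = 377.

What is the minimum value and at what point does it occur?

Substitute y = 377 - x into f(x,y) = x^2 + y^2:
g(x) = x^2 + (377 - x)^2 = 2x^2 - 754x + 142129
g'(x) = 4x - 754 = 0  =>  x = 377/2
y = 377 - 377/2 = 377/2
Minimum value = (377/2)^2 + (377/2)^2 = 142129/2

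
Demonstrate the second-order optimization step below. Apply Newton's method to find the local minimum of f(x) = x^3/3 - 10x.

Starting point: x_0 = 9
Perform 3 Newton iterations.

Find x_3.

f(x) = x^3/3 - 10x
f'(x) = x^2 - 10, f''(x) = 2x
Newton update: x_{n+1} = x_n - (x_n^2 - 10)/(2*x_n)
Step 1: x_0 = 9, f'=71, f''=18, x_1 = 91/18
Step 2: x_1 = 91/18, f'=5041/324, f''=91/9, x_2 = 11521/3276
Step 3: x_2 = 11521/3276, f'=25411681/10732176, f''=11521/1638, x_3 = 240055201/75485592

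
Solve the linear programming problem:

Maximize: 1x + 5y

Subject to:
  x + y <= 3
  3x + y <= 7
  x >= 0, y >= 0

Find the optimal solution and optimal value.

Feasible vertices: (0, 0), (0, 3), (2, 1), (7/3, 0)
Objective 1x + 5y at each:
  (0, 0): 0
  (0, 3): 15
  (2, 1): 7
  (7/3, 0): 7/3
Maximum is 15 at (0, 3).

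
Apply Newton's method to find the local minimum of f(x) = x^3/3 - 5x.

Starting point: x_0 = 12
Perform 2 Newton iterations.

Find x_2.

f(x) = x^3/3 - 5x
f'(x) = x^2 - 5, f''(x) = 2x
Newton update: x_{n+1} = x_n - (x_n^2 - 5)/(2*x_n)
Step 1: x_0 = 12, f'=139, f''=24, x_1 = 149/24
Step 2: x_1 = 149/24, f'=19321/576, f''=149/12, x_2 = 25081/7152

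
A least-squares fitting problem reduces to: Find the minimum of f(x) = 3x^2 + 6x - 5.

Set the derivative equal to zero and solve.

f(x) = 3x^2 + 6x - 5
f'(x) = 6x + (6) = 0
x = -6/6 = -1
f(-1) = -8
Since f''(x) = 6 > 0, this is a minimum.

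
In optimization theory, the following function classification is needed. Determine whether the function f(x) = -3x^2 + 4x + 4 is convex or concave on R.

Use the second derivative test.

f(x) = -3x^2 + 4x + 4
f'(x) = -6x + 4
f''(x) = -6
Since f''(x) = -6 < 0 for all x, f is concave on R.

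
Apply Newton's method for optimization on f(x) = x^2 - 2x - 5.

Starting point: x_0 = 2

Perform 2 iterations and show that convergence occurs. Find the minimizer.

f(x) = x^2 - 2x - 5, f'(x) = 2x + (-2), f''(x) = 2
Step 1: f'(2) = 2, x_1 = 2 - 2/2 = 1
Step 2: f'(1) = 0, x_2 = 1 (converged)
Newton's method converges in 1 step for quadratics.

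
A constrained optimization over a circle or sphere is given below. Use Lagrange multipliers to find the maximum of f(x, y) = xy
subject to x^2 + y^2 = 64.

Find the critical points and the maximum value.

Lagrange conditions: y = 2*lambda*x and x = 2*lambda*y
If x = 0 then y = 0, violating the constraint, so x, y != 0.
Dividing: y/x = x/y => x^2 = y^2 => y = x or y = -x
Constraint: 2x^2 = 64 => x^2 = 32 => x = +/-sqrt(32)
Critical points: (sqrt(32), sqrt(32)), (-sqrt(32), -sqrt(32)), (sqrt(32), -sqrt(32)), (-sqrt(32), sqrt(32))
  y = x:  xy = x^2 = 32  at (sqrt(32), sqrt(32)) and (-sqrt(32), -sqrt(32))
  y = -x: xy = -x^2 = -32 at (sqrt(32), -sqrt(32)) and (-sqrt(32), sqrt(32))
Maximum xy = 32 at (sqrt(32), sqrt(32)) and (-sqrt(32), -sqrt(32))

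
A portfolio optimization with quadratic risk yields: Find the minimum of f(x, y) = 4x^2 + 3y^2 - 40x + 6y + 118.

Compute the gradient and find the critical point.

f(x,y) = 4x^2 + 3y^2 - 40x + 6y + 118
df/dx = 8x + (-40) = 0  =>  x = 5
df/dy = 6y + (6) = 0  =>  y = -1
f(5, -1) = 4*(5)^2 + 3*(-1)^2 + -40*(5) + 6*(-1) + 118 = 15
Hessian is diagonal with entries 8, 6 > 0, so this is a minimum.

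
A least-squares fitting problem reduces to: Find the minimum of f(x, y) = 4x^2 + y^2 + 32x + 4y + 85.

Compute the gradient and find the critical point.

f(x,y) = 4x^2 + y^2 + 32x + 4y + 85
df/dx = 8x + (32) = 0  =>  x = -4
df/dy = 2y + (4) = 0  =>  y = -2
f(-4, -2) = 4*(-4)^2 + 1*(-2)^2 + 32*(-4) + 4*(-2) + 85 = 17
Hessian is diagonal with entries 8, 2 > 0, so this is a minimum.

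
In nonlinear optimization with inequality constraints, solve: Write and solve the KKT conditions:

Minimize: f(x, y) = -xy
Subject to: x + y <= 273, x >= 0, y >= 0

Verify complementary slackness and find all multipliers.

Problem: min -xy s.t. x + y <= 273 (multiplier lambda), x >= 0 (mu_x), y >= 0 (mu_y)
KKT stationarity: -y + lambda - mu_x = 0, -x + lambda - mu_y = 0, with lambda, mu_x, mu_y >= 0
Complementary slackness: lambda*(x + y - 273) = 0, mu_x*x = 0, mu_y*y = 0
If lambda = 0: y = -mu_x <= 0 and x = -mu_y <= 0 force x = y = 0 with f = 0; but x = y = 273/2 is feasible with f = -74529/4 < 0, so this is not the minimum. Hence lambda > 0 and x + y = 273.
Try x > 0, y > 0 (so mu_x = mu_y = 0): y = lambda, x = lambda => x = y = lambda
x + y = 273 => 2*lambda = 273 => lambda = 273/2
x* = y* = 273/2 > 0, consistent with mu_x = mu_y = 0.
(Any feasible point with x = 0 or y = 0 has f = 0 > -74529/4, so the minimum is not on those boundaries.)
min(-xy) = -74529/4 (i.e. max xy = 74529/4)
Multipliers: lambda = 273/2, mu_x = 0, mu_y = 0
Complementary slackness: lambda*(x + y - 273) = 273/2*(273/2 + 273/2 - 273) = 0, mu_x*x = 0*273/2 = 0, mu_y*y = 0*273/2 = 0. Satisfied.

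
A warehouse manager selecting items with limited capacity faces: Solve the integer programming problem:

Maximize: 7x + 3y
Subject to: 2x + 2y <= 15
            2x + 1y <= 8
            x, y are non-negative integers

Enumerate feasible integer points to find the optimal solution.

Constraint 1: 2x + 2y <= 15
Constraint 2: 2x + 1y <= 8
Feasible x range (need y >= 0): 0 <= x <= min(15/2, 8/2) => x in {0, ..., 4}.
Enumerate feasible integer points row by row (the coefficient of y is 3 > 0, so for each x the largest feasible y gives the best value):
  x = 0: y <= min((15 - 2*0)/2, (8 - 2*0)/1) => y in {0, ..., 7}; best 7*0 + 3*7 = 21
  x = 1: y <= min((15 - 2*1)/2, (8 - 2*1)/1) => y in {0, ..., 6}; best 7*1 + 3*6 = 25
  x = 2: y <= min((15 - 2*2)/2, (8 - 2*2)/1) => y in {0, ..., 4}; best 7*2 + 3*4 = 26
  x = 3: y <= min((15 - 2*3)/2, (8 - 2*3)/1) => y in {0, ..., 2}; best 7*3 + 3*2 = 27
  x = 4: y <= min((15 - 2*4)/2, (8 - 2*4)/1) => y in {0}; best 7*4 + 3*0 = 28
The maximum 7x + 3y = 28 is achieved at x = 4, y = 0.
Check: 2*4 + 2*0 = 8 <= 15 and 2*4 + 1*0 = 8 <= 8.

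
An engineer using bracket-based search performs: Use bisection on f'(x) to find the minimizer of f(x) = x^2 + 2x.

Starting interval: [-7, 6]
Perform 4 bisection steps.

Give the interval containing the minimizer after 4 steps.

Finding critical point of f(x) = x^2 + 2x using bisection on f'(x) = 2x + 2.
f'(x) = 0 when x = -1.
Starting interval: [-7, 6]
Step 1: mid = -1/2, f'(mid) = 1, new interval = [-7, -1/2]
Step 2: mid = -15/4, f'(mid) = -11/2, new interval = [-15/4, -1/2]
Step 3: mid = -17/8, f'(mid) = -9/4, new interval = [-17/8, -1/2]
Step 4: mid = -21/16, f'(mid) = -5/8, new interval = [-21/16, -1/2]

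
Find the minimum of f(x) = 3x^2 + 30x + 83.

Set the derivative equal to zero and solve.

f(x) = 3x^2 + 30x + 83
f'(x) = 6x + (30) = 0
x = -30/6 = -5
f(-5) = 8
Since f''(x) = 6 > 0, this is a minimum.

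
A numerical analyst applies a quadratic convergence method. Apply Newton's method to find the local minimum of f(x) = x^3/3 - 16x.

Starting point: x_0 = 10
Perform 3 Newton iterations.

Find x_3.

f(x) = x^3/3 - 16x
f'(x) = x^2 - 16, f''(x) = 2x
Newton update: x_{n+1} = x_n - (x_n^2 - 16)/(2*x_n)
Step 1: x_0 = 10, f'=84, f''=20, x_1 = 29/5
Step 2: x_1 = 29/5, f'=441/25, f''=58/5, x_2 = 1241/290
Step 3: x_2 = 1241/290, f'=194481/84100, f''=1241/145, x_3 = 2885681/719780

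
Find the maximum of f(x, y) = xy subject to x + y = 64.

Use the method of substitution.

Substitute y = 64 - x into f(x,y) = xy:
g(x) = x(64 - x) = 64x - x^2
g'(x) = 64 - 2x = 0  =>  x = 32
y = 64 - 32 = 32
Maximum value = 32 * 32 = 1024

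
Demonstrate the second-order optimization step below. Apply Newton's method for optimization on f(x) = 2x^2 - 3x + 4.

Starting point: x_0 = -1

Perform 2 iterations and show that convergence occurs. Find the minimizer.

f(x) = 2x^2 - 3x + 4, f'(x) = 4x + (-3), f''(x) = 4
Step 1: f'(-1) = -7, x_1 = -1 - -7/4 = 3/4
Step 2: f'(3/4) = 0, x_2 = 3/4 (converged)
Newton's method converges in 1 step for quadratics.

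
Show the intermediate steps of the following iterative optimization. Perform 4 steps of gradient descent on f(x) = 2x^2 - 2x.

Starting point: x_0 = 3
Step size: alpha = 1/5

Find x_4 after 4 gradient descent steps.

f(x) = 2x^2 - 2x, f'(x) = 4x + (-2)
Step 1: f'(3) = 10, x_1 = 3 - 1/5 * 10 = 1
Step 2: f'(1) = 2, x_2 = 1 - 1/5 * 2 = 3/5
Step 3: f'(3/5) = 2/5, x_3 = 3/5 - 1/5 * 2/5 = 13/25
Step 4: f'(13/25) = 2/25, x_4 = 13/25 - 1/5 * 2/25 = 63/125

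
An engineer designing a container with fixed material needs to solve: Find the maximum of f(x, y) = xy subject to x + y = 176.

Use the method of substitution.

Substitute y = 176 - x into f(x,y) = xy:
g(x) = x(176 - x) = 176x - x^2
g'(x) = 176 - 2x = 0  =>  x = 88
y = 176 - 88 = 88
Maximum value = 88 * 88 = 7744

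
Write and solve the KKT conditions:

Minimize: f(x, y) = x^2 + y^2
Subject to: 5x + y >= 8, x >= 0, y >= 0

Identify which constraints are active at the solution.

KKT conditions for min x^2 + y^2 s.t. 5x + 1y >= 8, x >= 0, y >= 0:
Stationarity: 2x = mu*5 + mu_x, 2y = mu*1 + mu_y, with mu, mu_x, mu_y >= 0
Complementary slackness: mu*(5x + y - 8) = 0, mu_x*x = 0, mu_y*y = 0
(0, 0) is infeasible (5*0 + 1*0 < 8), so if mu = 0 stationarity would force x = mu_x/2 >= 0, y = mu_y/2 >= 0 with mu_x*x = mu_y*y = 0, i.e. x = y = 0: contradiction. Hence mu > 0 and 5x + y = 8 is active.
Try x > 0, y > 0 (so mu_x = mu_y = 0): x = 5*mu/2, y = 1*mu/2
Substitute: 5*(5*mu/2) + 1*(1*mu/2) = 8
  mu*26/2 = 8 => mu = 8/13
x* = 20/13 > 0, y* = 4/13 > 0, consistent with mu_x = mu_y = 0.
f is convex and the constraints are linear, so this KKT point is the global minimum.
f* = 32/13
Active constraints: 5x + y >= 8 (holds with equality, mu = 8/13 > 0); x >= 0 and y >= 0 are inactive (mu_x = mu_y = 0).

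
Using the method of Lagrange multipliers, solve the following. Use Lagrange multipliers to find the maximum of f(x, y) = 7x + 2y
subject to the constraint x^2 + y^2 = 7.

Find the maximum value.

Set up Lagrange conditions: grad f = lambda * grad g
  7 = 2*lambda*x
  2 = 2*lambda*y
From these: x/y = 7/2, so x = 7t, y = 2t for some t.
Substitute into constraint: (7t)^2 + (2t)^2 = 7
  t^2 * 53 = 7
  t = sqrt(7/53)
Maximum = 7*x + 2*y = (7^2 + 2^2)*t = 53 * sqrt(7/53) = sqrt(371)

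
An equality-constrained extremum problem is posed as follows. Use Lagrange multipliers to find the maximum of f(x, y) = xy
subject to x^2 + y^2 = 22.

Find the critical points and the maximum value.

Lagrange conditions: y = 2*lambda*x and x = 2*lambda*y
If x = 0 then y = 0, violating the constraint, so x, y != 0.
Dividing: y/x = x/y => x^2 = y^2 => y = x or y = -x
Constraint: 2x^2 = 22 => x^2 = 11 => x = +/-sqrt(11)
Critical points: (sqrt(11), sqrt(11)), (-sqrt(11), -sqrt(11)), (sqrt(11), -sqrt(11)), (-sqrt(11), sqrt(11))
  y = x:  xy = x^2 = 11  at (sqrt(11), sqrt(11)) and (-sqrt(11), -sqrt(11))
  y = -x: xy = -x^2 = -11 at (sqrt(11), -sqrt(11)) and (-sqrt(11), sqrt(11))
Maximum xy = 11 at (sqrt(11), sqrt(11)) and (-sqrt(11), -sqrt(11))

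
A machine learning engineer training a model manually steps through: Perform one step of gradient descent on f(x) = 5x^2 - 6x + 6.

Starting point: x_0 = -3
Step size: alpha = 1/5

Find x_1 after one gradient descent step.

f(x) = 5x^2 - 6x + 6
f'(x) = 10x - 6
f'(-3) = 10*-3 + (-6) = -36
x_1 = x_0 - alpha * f'(x_0) = -3 - 1/5 * -36 = 21/5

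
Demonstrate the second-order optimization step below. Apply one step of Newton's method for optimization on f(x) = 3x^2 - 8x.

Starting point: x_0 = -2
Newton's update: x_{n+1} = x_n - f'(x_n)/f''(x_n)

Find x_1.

f(x) = 3x^2 - 8x
f'(x) = 6x + (-8), f''(x) = 6
Newton step: x_1 = x_0 - f'(x_0)/f''(x_0)
f'(-2) = -20
x_1 = -2 - -20/6 = 4/3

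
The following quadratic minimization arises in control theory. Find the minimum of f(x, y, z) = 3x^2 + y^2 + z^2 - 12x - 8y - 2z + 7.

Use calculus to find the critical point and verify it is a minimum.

f(x,y,z) = 3x^2 + y^2 + z^2 - 12x - 8y - 2z + 7
df/dx = 6x + (-12) = 0 => x = 2
df/dy = 2y + (-8) = 0 => y = 4
df/dz = 2z + (-2) = 0 => z = 1
f(2,4,1) = 3*(2)^2 + 1*(4)^2 + 1*(1)^2 + -12*(2) + -8*(4) + -2*(1) + 7 = -22
Hessian is diagonal with entries 6, 2, 2 > 0, confirmed minimum.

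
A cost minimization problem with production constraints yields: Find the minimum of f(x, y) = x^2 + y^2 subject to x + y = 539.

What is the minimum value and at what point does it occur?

Substitute y = 539 - x into f(x,y) = x^2 + y^2:
g(x) = x^2 + (539 - x)^2 = 2x^2 - 1078x + 290521
g'(x) = 4x - 1078 = 0  =>  x = 539/2
y = 539 - 539/2 = 539/2
Minimum value = (539/2)^2 + (539/2)^2 = 290521/2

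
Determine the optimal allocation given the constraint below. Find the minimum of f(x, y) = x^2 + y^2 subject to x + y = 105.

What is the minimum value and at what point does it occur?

Substitute y = 105 - x into f(x,y) = x^2 + y^2:
g(x) = x^2 + (105 - x)^2 = 2x^2 - 210x + 11025
g'(x) = 4x - 210 = 0  =>  x = 105/2
y = 105 - 105/2 = 105/2
Minimum value = (105/2)^2 + (105/2)^2 = 11025/2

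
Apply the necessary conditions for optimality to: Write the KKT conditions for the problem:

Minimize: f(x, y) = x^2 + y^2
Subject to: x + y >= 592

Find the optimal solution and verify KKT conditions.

KKT conditions for min x^2 + y^2 s.t. x + y >= 592:
Stationarity: 2x = mu, 2y = mu
So x = y = mu/2.
Complementary slackness: mu*(x + y - 592) = 0
Primal feasibility: x + y >= 592; dual feasibility: mu >= 0
If mu = 0 then x = y = 0, but 0 + 0 < 592 is infeasible, so the constraint is active.
Constraint active: x + y = 2*(mu/2) = 592 => mu = 592
x = y = 296, f = 175232
Verify: stationarity 2*296 = 592 = mu; primal 296 + 296 = 592 >= 592; dual mu = 592 >= 0; complementary slackness 592*(592 - 592) = 0. All KKT conditions hold.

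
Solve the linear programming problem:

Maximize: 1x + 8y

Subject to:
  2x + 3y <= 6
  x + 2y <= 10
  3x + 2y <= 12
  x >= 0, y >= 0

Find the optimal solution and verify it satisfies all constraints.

Feasible vertices: (0, 0), (0, 2), (3, 0)
Objective 1x + 8y at each vertex:
  (0, 0): 0
  (0, 2): 16
  (3, 0): 3
Maximum is 16 at (0, 2).
Verify constraints at (x, y) = (0, 2):
  2*0 + 3*2 = 6 <= 6 (active)
  1*0 + 2*2 = 4 <= 10
  3*0 + 2*2 = 4 <= 12
  x = 0 >= 0, y = 2 >= 0. All constraints satisfied.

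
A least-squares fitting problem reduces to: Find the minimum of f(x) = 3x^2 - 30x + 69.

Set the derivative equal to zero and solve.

f(x) = 3x^2 - 30x + 69
f'(x) = 6x + (-30) = 0
x = 30/6 = 5
f(5) = -6
Since f''(x) = 6 > 0, this is a minimum.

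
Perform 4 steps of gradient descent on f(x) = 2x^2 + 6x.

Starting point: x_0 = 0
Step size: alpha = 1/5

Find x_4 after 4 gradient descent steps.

f(x) = 2x^2 + 6x, f'(x) = 4x + (6)
Step 1: f'(0) = 6, x_1 = 0 - 1/5 * 6 = -6/5
Step 2: f'(-6/5) = 6/5, x_2 = -6/5 - 1/5 * 6/5 = -36/25
Step 3: f'(-36/25) = 6/25, x_3 = -36/25 - 1/5 * 6/25 = -186/125
Step 4: f'(-186/125) = 6/125, x_4 = -186/125 - 1/5 * 6/125 = -936/625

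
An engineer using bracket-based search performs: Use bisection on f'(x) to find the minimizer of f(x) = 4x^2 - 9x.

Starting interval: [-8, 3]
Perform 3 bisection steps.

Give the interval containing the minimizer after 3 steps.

Finding critical point of f(x) = 4x^2 - 9x using bisection on f'(x) = 8x + -9.
f'(x) = 0 when x = 9/8.
Starting interval: [-8, 3]
Step 1: mid = -5/2, f'(mid) = -29, new interval = [-5/2, 3]
Step 2: mid = 1/4, f'(mid) = -7, new interval = [1/4, 3]
Step 3: mid = 13/8, f'(mid) = 4, new interval = [1/4, 13/8]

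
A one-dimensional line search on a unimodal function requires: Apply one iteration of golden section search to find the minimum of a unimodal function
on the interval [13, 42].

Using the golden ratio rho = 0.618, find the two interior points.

Golden section search on [13, 42].
Golden ratio rho = 0.618 (approx).
Interior points:
  x_1 = 13 + (1-0.618)*29 = 24.0780
  x_2 = 13 + 0.618*29 = 30.9220
Compare f(x_1) and f(x_2) to determine which subinterval to keep.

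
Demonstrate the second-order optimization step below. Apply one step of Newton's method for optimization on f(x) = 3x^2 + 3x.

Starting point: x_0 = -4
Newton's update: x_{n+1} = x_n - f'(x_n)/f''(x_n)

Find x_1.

f(x) = 3x^2 + 3x
f'(x) = 6x + (3), f''(x) = 6
Newton step: x_1 = x_0 - f'(x_0)/f''(x_0)
f'(-4) = -21
x_1 = -4 - -21/6 = -1/2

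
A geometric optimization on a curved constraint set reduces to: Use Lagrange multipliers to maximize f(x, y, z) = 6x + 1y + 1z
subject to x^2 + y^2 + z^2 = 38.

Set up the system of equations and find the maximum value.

Lagrange conditions: 6 = 2*lambda*x, 1 = 2*lambda*y, 1 = 2*lambda*z
So x:6 = y:1 = z:1, i.e. x = 6t, y = 1t, z = 1t
Constraint: t^2*(6^2 + 1^2 + 1^2) = 38
  t^2 * 38 = 38  =>  t = sqrt(1)
Maximum = 6*6t + 1*1t + 1*1t = 38*sqrt(1) = 38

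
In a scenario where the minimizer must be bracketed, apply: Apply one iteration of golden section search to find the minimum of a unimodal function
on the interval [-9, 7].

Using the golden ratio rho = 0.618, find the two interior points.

Golden section search on [-9, 7].
Golden ratio rho = 0.618 (approx).
Interior points:
  x_1 = -9 + (1-0.618)*16 = -2.8880
  x_2 = -9 + 0.618*16 = 0.8880
Compare f(x_1) and f(x_2) to determine which subinterval to keep.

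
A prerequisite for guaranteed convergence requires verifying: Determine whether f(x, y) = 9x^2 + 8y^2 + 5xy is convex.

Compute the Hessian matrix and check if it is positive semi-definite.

f(x,y) = 9x^2 + 8y^2 + 5xy
Hessian H = [[18, 5], [5, 16]]
trace(H) = 34, det(H) = 263
Eigenvalues: (34 +/- sqrt(104)) / 2 = 22.1, 11.9
Since both eigenvalues > 0, f is convex.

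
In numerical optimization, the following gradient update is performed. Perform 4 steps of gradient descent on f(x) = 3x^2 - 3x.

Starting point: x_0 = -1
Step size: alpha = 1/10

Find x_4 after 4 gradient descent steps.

f(x) = 3x^2 - 3x, f'(x) = 6x + (-3)
Step 1: f'(-1) = -9, x_1 = -1 - 1/10 * -9 = -1/10
Step 2: f'(-1/10) = -18/5, x_2 = -1/10 - 1/10 * -18/5 = 13/50
Step 3: f'(13/50) = -36/25, x_3 = 13/50 - 1/10 * -36/25 = 101/250
Step 4: f'(101/250) = -72/125, x_4 = 101/250 - 1/10 * -72/125 = 577/1250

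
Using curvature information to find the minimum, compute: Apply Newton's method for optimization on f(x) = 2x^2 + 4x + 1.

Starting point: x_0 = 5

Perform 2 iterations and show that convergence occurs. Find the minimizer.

f(x) = 2x^2 + 4x + 1, f'(x) = 4x + (4), f''(x) = 4
Step 1: f'(5) = 24, x_1 = 5 - 24/4 = -1
Step 2: f'(-1) = 0, x_2 = -1 (converged)
Newton's method converges in 1 step for quadratics.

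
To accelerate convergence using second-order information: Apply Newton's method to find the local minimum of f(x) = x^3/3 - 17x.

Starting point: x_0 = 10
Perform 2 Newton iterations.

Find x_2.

f(x) = x^3/3 - 17x
f'(x) = x^2 - 17, f''(x) = 2x
Newton update: x_{n+1} = x_n - (x_n^2 - 17)/(2*x_n)
Step 1: x_0 = 10, f'=83, f''=20, x_1 = 117/20
Step 2: x_1 = 117/20, f'=6889/400, f''=117/10, x_2 = 20489/4680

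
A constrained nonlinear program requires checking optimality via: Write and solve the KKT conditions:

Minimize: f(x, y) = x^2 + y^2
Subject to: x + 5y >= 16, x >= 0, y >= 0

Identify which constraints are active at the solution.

KKT conditions for min x^2 + y^2 s.t. 1x + 5y >= 16, x >= 0, y >= 0:
Stationarity: 2x = mu*1 + mu_x, 2y = mu*5 + mu_y, with mu, mu_x, mu_y >= 0
Complementary slackness: mu*(x + 5y - 16) = 0, mu_x*x = 0, mu_y*y = 0
(0, 0) is infeasible (1*0 + 5*0 < 16), so if mu = 0 stationarity would force x = mu_x/2 >= 0, y = mu_y/2 >= 0 with mu_x*x = mu_y*y = 0, i.e. x = y = 0: contradiction. Hence mu > 0 and x + 5y = 16 is active.
Try x > 0, y > 0 (so mu_x = mu_y = 0): x = 1*mu/2, y = 5*mu/2
Substitute: 1*(1*mu/2) + 5*(5*mu/2) = 16
  mu*26/2 = 16 => mu = 16/13
x* = 8/13 > 0, y* = 40/13 > 0, consistent with mu_x = mu_y = 0.
f is convex and the constraints are linear, so this KKT point is the global minimum.
f* = 128/13
Active constraints: x + 5y >= 16 (holds with equality, mu = 16/13 > 0); x >= 0 and y >= 0 are inactive (mu_x = mu_y = 0).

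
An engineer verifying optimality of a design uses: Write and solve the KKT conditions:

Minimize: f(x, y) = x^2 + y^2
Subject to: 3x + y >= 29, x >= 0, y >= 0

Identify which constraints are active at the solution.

KKT conditions for min x^2 + y^2 s.t. 3x + 1y >= 29, x >= 0, y >= 0:
Stationarity: 2x = mu*3 + mu_x, 2y = mu*1 + mu_y, with mu, mu_x, mu_y >= 0
Complementary slackness: mu*(3x + y - 29) = 0, mu_x*x = 0, mu_y*y = 0
(0, 0) is infeasible (3*0 + 1*0 < 29), so if mu = 0 stationarity would force x = mu_x/2 >= 0, y = mu_y/2 >= 0 with mu_x*x = mu_y*y = 0, i.e. x = y = 0: contradiction. Hence mu > 0 and 3x + y = 29 is active.
Try x > 0, y > 0 (so mu_x = mu_y = 0): x = 3*mu/2, y = 1*mu/2
Substitute: 3*(3*mu/2) + 1*(1*mu/2) = 29
  mu*10/2 = 29 => mu = 29/5
x* = 87/10 > 0, y* = 29/10 > 0, consistent with mu_x = mu_y = 0.
f is convex and the constraints are linear, so this KKT point is the global minimum.
f* = 841/10
Active constraints: 3x + y >= 29 (holds with equality, mu = 29/5 > 0); x >= 0 and y >= 0 are inactive (mu_x = mu_y = 0).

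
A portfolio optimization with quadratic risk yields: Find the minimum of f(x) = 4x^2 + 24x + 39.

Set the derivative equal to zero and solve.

f(x) = 4x^2 + 24x + 39
f'(x) = 8x + (24) = 0
x = -24/8 = -3
f(-3) = 3
Since f''(x) = 8 > 0, this is a minimum.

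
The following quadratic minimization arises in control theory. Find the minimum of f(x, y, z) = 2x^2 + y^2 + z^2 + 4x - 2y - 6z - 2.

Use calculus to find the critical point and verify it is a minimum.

f(x,y,z) = 2x^2 + y^2 + z^2 + 4x - 2y - 6z - 2
df/dx = 4x + (4) = 0 => x = -1
df/dy = 2y + (-2) = 0 => y = 1
df/dz = 2z + (-6) = 0 => z = 3
f(-1,1,3) = 2*(-1)^2 + 1*(1)^2 + 1*(3)^2 + 4*(-1) + -2*(1) + -6*(3) + -2 = -14
Hessian is diagonal with entries 4, 2, 2 > 0, confirmed minimum.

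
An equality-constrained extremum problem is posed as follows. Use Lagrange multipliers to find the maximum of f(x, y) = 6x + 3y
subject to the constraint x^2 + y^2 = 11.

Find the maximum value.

Set up Lagrange conditions: grad f = lambda * grad g
  6 = 2*lambda*x
  3 = 2*lambda*y
From these: x/y = 6/3, so x = 6t, y = 3t for some t.
Substitute into constraint: (6t)^2 + (3t)^2 = 11
  t^2 * 45 = 11
  t = sqrt(11/45)
Maximum = 6*x + 3*y = (6^2 + 3^2)*t = 45 * sqrt(11/45) = sqrt(495)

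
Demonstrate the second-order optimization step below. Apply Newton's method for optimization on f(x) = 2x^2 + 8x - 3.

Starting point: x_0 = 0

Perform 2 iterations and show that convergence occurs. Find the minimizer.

f(x) = 2x^2 + 8x - 3, f'(x) = 4x + (8), f''(x) = 4
Step 1: f'(0) = 8, x_1 = 0 - 8/4 = -2
Step 2: f'(-2) = 0, x_2 = -2 (converged)
Newton's method converges in 1 step for quadratics.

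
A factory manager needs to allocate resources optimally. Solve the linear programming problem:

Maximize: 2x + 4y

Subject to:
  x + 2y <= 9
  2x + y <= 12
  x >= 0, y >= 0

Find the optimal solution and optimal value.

Feasible vertices: (0, 0), (0, 9/2), (5, 2), (6, 0)
Objective 2x + 4y at each:
  (0, 0): 0
  (0, 9/2): 18
  (5, 2): 18
  (6, 0): 12
Maximum is 18 at (0, 9/2).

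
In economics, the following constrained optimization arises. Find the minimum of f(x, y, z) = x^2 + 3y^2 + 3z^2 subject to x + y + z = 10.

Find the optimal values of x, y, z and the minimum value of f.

Using Lagrange multipliers on f = x^2 + 3y^2 + 3z^2 with constraint x + y + z = 10:
Conditions: 2*1*x = lambda, 2*3*y = lambda, 2*3*z = lambda
So x = lambda/2, y = lambda/6, z = lambda/6
Substituting into constraint: lambda * (5/6) = 10
lambda = 12
x = 6, y = 2, z = 2
Minimum value = 60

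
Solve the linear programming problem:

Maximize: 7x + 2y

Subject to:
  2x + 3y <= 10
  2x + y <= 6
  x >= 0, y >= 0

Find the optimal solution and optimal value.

Feasible vertices: (0, 0), (0, 10/3), (2, 2), (3, 0)
Objective 7x + 2y at each:
  (0, 0): 0
  (0, 10/3): 20/3
  (2, 2): 18
  (3, 0): 21
Maximum is 21 at (3, 0).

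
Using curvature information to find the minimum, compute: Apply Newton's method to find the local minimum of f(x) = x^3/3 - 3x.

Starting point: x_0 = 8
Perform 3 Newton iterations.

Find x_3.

f(x) = x^3/3 - 3x
f'(x) = x^2 - 3, f''(x) = 2x
Newton update: x_{n+1} = x_n - (x_n^2 - 3)/(2*x_n)
Step 1: x_0 = 8, f'=61, f''=16, x_1 = 67/16
Step 2: x_1 = 67/16, f'=3721/256, f''=67/8, x_2 = 5257/2144
Step 3: x_2 = 5257/2144, f'=13845841/4596736, f''=5257/1072, x_3 = 41426257/22542016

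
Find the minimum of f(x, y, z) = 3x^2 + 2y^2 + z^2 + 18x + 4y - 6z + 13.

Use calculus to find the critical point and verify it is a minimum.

f(x,y,z) = 3x^2 + 2y^2 + z^2 + 18x + 4y - 6z + 13
df/dx = 6x + (18) = 0 => x = -3
df/dy = 4y + (4) = 0 => y = -1
df/dz = 2z + (-6) = 0 => z = 3
f(-3,-1,3) = 3*(-3)^2 + 2*(-1)^2 + 1*(3)^2 + 18*(-3) + 4*(-1) + -6*(3) + 13 = -25
Hessian is diagonal with entries 6, 4, 2 > 0, confirmed minimum.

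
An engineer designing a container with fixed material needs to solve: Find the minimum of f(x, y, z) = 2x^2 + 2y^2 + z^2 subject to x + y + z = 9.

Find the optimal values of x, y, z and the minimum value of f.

Using Lagrange multipliers on f = 2x^2 + 2y^2 + z^2 with constraint x + y + z = 9:
Conditions: 2*2*x = lambda, 2*2*y = lambda, 2*1*z = lambda
So x = lambda/4, y = lambda/4, z = lambda/2
Substituting into constraint: lambda * (1) = 9
lambda = 9
x = 9/4, y = 9/4, z = 9/2
Minimum value = 81/2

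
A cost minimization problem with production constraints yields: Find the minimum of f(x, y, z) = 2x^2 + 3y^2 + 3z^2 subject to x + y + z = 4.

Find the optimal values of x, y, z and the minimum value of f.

Using Lagrange multipliers on f = 2x^2 + 3y^2 + 3z^2 with constraint x + y + z = 4:
Conditions: 2*2*x = lambda, 2*3*y = lambda, 2*3*z = lambda
So x = lambda/4, y = lambda/6, z = lambda/6
Substituting into constraint: lambda * (7/12) = 4
lambda = 48/7
x = 12/7, y = 8/7, z = 8/7
Minimum value = 96/7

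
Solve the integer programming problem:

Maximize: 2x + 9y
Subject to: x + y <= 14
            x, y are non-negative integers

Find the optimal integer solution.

Objective: 2x + 9y, constraint: x + y <= 14
Coefficient of y is 9 > coefficient of x is 2, so allocate the entire budget to y.
Optimal: x = 0, y = 14, value = 126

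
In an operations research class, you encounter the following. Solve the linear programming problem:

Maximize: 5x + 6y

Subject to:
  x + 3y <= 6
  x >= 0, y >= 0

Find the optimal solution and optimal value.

The feasible region has vertices at [(0, 0), (6, 0), (0, 2)].
Checking objective 5x + 6y at each vertex:
  (0, 0): 5*0 + 6*0 = 0
  (6, 0): 5*6 + 6*0 = 30
  (0, 2): 5*0 + 6*2 = 12
Maximum is 30 at (6, 0).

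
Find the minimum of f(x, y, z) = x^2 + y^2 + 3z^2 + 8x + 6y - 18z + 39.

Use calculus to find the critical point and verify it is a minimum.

f(x,y,z) = x^2 + y^2 + 3z^2 + 8x + 6y - 18z + 39
df/dx = 2x + (8) = 0 => x = -4
df/dy = 2y + (6) = 0 => y = -3
df/dz = 6z + (-18) = 0 => z = 3
f(-4,-3,3) = 1*(-4)^2 + 1*(-3)^2 + 3*(3)^2 + 8*(-4) + 6*(-3) + -18*(3) + 39 = -13
Hessian is diagonal with entries 2, 2, 6 > 0, confirmed minimum.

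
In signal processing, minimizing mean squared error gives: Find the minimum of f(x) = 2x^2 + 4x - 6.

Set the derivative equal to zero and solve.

f(x) = 2x^2 + 4x - 6
f'(x) = 4x + (4) = 0
x = -4/4 = -1
f(-1) = -8
Since f''(x) = 4 > 0, this is a minimum.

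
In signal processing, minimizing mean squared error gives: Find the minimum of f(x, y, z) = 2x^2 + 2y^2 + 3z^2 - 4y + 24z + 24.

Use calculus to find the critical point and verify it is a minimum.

f(x,y,z) = 2x^2 + 2y^2 + 3z^2 - 4y + 24z + 24
df/dx = 4x + (0) = 0 => x = 0
df/dy = 4y + (-4) = 0 => y = 1
df/dz = 6z + (24) = 0 => z = -4
f(0,1,-4) = 2*(0)^2 + 2*(1)^2 + 3*(-4)^2 + -4*(1) + 24*(-4) + 24 = -26
Hessian is diagonal with entries 4, 4, 6 > 0, confirmed minimum.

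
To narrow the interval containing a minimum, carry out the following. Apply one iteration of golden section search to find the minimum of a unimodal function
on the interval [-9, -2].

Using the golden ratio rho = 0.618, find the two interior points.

Golden section search on [-9, -2].
Golden ratio rho = 0.618 (approx).
Interior points:
  x_1 = -9 + (1-0.618)*7 = -6.3260
  x_2 = -9 + 0.618*7 = -4.6740
Compare f(x_1) and f(x_2) to determine which subinterval to keep.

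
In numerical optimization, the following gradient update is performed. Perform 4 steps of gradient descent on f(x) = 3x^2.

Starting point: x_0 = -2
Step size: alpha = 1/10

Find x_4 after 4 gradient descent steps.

f(x) = 3x^2, f'(x) = 6x + (0)
Step 1: f'(-2) = -12, x_1 = -2 - 1/10 * -12 = -4/5
Step 2: f'(-4/5) = -24/5, x_2 = -4/5 - 1/10 * -24/5 = -8/25
Step 3: f'(-8/25) = -48/25, x_3 = -8/25 - 1/10 * -48/25 = -16/125
Step 4: f'(-16/125) = -96/125, x_4 = -16/125 - 1/10 * -96/125 = -32/625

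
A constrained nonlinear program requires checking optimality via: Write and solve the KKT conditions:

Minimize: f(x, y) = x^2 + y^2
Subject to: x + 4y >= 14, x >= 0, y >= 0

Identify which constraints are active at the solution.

KKT conditions for min x^2 + y^2 s.t. 1x + 4y >= 14, x >= 0, y >= 0:
Stationarity: 2x = mu*1 + mu_x, 2y = mu*4 + mu_y, with mu, mu_x, mu_y >= 0
Complementary slackness: mu*(x + 4y - 14) = 0, mu_x*x = 0, mu_y*y = 0
(0, 0) is infeasible (1*0 + 4*0 < 14), so if mu = 0 stationarity would force x = mu_x/2 >= 0, y = mu_y/2 >= 0 with mu_x*x = mu_y*y = 0, i.e. x = y = 0: contradiction. Hence mu > 0 and x + 4y = 14 is active.
Try x > 0, y > 0 (so mu_x = mu_y = 0): x = 1*mu/2, y = 4*mu/2
Substitute: 1*(1*mu/2) + 4*(4*mu/2) = 14
  mu*17/2 = 14 => mu = 28/17
x* = 14/17 > 0, y* = 56/17 > 0, consistent with mu_x = mu_y = 0.
f is convex and the constraints are linear, so this KKT point is the global minimum.
f* = 196/17
Active constraints: x + 4y >= 14 (holds with equality, mu = 28/17 > 0); x >= 0 and y >= 0 are inactive (mu_x = mu_y = 0).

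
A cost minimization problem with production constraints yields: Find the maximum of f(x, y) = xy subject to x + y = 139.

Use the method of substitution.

Substitute y = 139 - x into f(x,y) = xy:
g(x) = x(139 - x) = 139x - x^2
g'(x) = 139 - 2x = 0  =>  x = 139/2
y = 139 - 139/2 = 139/2
Maximum value = (139/2) * (139/2) = 19321/4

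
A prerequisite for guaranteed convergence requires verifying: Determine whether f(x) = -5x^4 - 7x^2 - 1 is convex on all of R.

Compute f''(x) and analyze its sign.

f(x) = -5x^4 - 7x^2 - 1
f'(x) = -20x^3 + -14x
f''(x) = -60x^2 + -14
f''(x) = -60x^2 + -14 <= -14 < 0 for all x
Therefore, f is concave on R.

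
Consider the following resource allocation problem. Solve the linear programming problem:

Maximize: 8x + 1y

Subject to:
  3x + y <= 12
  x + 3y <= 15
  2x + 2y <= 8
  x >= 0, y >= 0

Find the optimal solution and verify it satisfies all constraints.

Feasible vertices: (0, 0), (0, 4), (4, 0)
Objective 8x + 1y at each vertex:
  (0, 0): 0
  (0, 4): 4
  (4, 0): 32
Maximum is 32 at (4, 0).
Verify constraints at (x, y) = (4, 0):
  3*4 + 1*0 = 12 <= 12 (active)
  1*4 + 3*0 = 4 <= 15
  2*4 + 2*0 = 8 <= 8 (active)
  x = 4 >= 0, y = 0 >= 0. All constraints satisfied.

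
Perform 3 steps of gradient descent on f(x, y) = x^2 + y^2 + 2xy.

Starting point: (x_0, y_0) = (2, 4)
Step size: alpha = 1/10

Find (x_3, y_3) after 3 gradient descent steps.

f(x,y) = x^2 + y^2 + 2xy
grad_x = 2x + 2y, grad_y = 2y + 2x
Step 1: grad = (12, 12), (4/5, 14/5)
Step 2: grad = (36/5, 36/5), (2/25, 52/25)
Step 3: grad = (108/25, 108/25), (-44/125, 206/125)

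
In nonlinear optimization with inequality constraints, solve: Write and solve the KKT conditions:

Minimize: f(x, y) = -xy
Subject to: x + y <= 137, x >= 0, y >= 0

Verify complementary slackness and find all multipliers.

Problem: min -xy s.t. x + y <= 137 (multiplier lambda), x >= 0 (mu_x), y >= 0 (mu_y)
KKT stationarity: -y + lambda - mu_x = 0, -x + lambda - mu_y = 0, with lambda, mu_x, mu_y >= 0
Complementary slackness: lambda*(x + y - 137) = 0, mu_x*x = 0, mu_y*y = 0
If lambda = 0: y = -mu_x <= 0 and x = -mu_y <= 0 force x = y = 0 with f = 0; but x = y = 137/2 is feasible with f = -18769/4 < 0, so this is not the minimum. Hence lambda > 0 and x + y = 137.
Try x > 0, y > 0 (so mu_x = mu_y = 0): y = lambda, x = lambda => x = y = lambda
x + y = 137 => 2*lambda = 137 => lambda = 137/2
x* = y* = 137/2 > 0, consistent with mu_x = mu_y = 0.
(Any feasible point with x = 0 or y = 0 has f = 0 > -18769/4, so the minimum is not on those boundaries.)
min(-xy) = -18769/4 (i.e. max xy = 18769/4)
Multipliers: lambda = 137/2, mu_x = 0, mu_y = 0
Complementary slackness: lambda*(x + y - 137) = 137/2*(137/2 + 137/2 - 137) = 0, mu_x*x = 0*137/2 = 0, mu_y*y = 0*137/2 = 0. Satisfied.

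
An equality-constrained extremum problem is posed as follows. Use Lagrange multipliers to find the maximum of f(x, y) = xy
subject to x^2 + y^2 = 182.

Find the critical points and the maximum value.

Lagrange conditions: y = 2*lambda*x and x = 2*lambda*y
If x = 0 then y = 0, violating the constraint, so x, y != 0.
Dividing: y/x = x/y => x^2 = y^2 => y = x or y = -x
Constraint: 2x^2 = 182 => x^2 = 91 => x = +/-sqrt(91)
Critical points: (sqrt(91), sqrt(91)), (-sqrt(91), -sqrt(91)), (sqrt(91), -sqrt(91)), (-sqrt(91), sqrt(91))
  y = x:  xy = x^2 = 91  at (sqrt(91), sqrt(91)) and (-sqrt(91), -sqrt(91))
  y = -x: xy = -x^2 = -91 at (sqrt(91), -sqrt(91)) and (-sqrt(91), sqrt(91))
Maximum xy = 91 at (sqrt(91), sqrt(91)) and (-sqrt(91), -sqrt(91))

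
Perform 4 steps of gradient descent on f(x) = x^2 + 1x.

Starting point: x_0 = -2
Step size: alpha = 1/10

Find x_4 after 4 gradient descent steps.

f(x) = x^2 + 1x, f'(x) = 2x + (1)
Step 1: f'(-2) = -3, x_1 = -2 - 1/10 * -3 = -17/10
Step 2: f'(-17/10) = -12/5, x_2 = -17/10 - 1/10 * -12/5 = -73/50
Step 3: f'(-73/50) = -48/25, x_3 = -73/50 - 1/10 * -48/25 = -317/250
Step 4: f'(-317/250) = -192/125, x_4 = -317/250 - 1/10 * -192/125 = -1393/1250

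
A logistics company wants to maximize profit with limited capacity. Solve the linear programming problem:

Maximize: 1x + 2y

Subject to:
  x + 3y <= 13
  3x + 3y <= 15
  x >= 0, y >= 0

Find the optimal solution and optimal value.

Feasible vertices: (0, 0), (0, 13/3), (1, 4), (5, 0)
Objective 1x + 2y at each:
  (0, 0): 0
  (0, 13/3): 26/3
  (1, 4): 9
  (5, 0): 5
Maximum is 9 at (1, 4).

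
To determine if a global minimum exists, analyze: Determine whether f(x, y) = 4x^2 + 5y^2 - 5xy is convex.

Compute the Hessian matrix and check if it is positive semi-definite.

f(x,y) = 4x^2 + 5y^2 - 5xy
Hessian H = [[8, -5], [-5, 10]]
trace(H) = 18, det(H) = 55
Eigenvalues: (18 +/- sqrt(104)) / 2 = 14.1, 3.901
Since both eigenvalues > 0, f is convex.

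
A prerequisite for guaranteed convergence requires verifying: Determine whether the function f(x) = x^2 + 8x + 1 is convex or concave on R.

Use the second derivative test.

f(x) = x^2 + 8x + 1
f'(x) = 2x + 8
f''(x) = 2
Since f''(x) = 2 > 0 for all x, f is convex on R.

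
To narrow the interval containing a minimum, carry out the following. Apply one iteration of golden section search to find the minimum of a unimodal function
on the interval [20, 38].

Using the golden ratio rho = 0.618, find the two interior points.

Golden section search on [20, 38].
Golden ratio rho = 0.618 (approx).
Interior points:
  x_1 = 20 + (1-0.618)*18 = 26.8760
  x_2 = 20 + 0.618*18 = 31.1240
Compare f(x_1) and f(x_2) to determine which subinterval to keep.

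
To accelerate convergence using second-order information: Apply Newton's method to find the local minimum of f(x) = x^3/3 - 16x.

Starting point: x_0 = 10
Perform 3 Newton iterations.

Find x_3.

f(x) = x^3/3 - 16x
f'(x) = x^2 - 16, f''(x) = 2x
Newton update: x_{n+1} = x_n - (x_n^2 - 16)/(2*x_n)
Step 1: x_0 = 10, f'=84, f''=20, x_1 = 29/5
Step 2: x_1 = 29/5, f'=441/25, f''=58/5, x_2 = 1241/290
Step 3: x_2 = 1241/290, f'=194481/84100, f''=1241/145, x_3 = 2885681/719780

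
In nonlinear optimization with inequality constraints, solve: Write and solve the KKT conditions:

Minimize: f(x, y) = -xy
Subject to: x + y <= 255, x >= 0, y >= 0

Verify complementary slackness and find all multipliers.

Problem: min -xy s.t. x + y <= 255 (multiplier lambda), x >= 0 (mu_x), y >= 0 (mu_y)
KKT stationarity: -y + lambda - mu_x = 0, -x + lambda - mu_y = 0, with lambda, mu_x, mu_y >= 0
Complementary slackness: lambda*(x + y - 255) = 0, mu_x*x = 0, mu_y*y = 0
If lambda = 0: y = -mu_x <= 0 and x = -mu_y <= 0 force x = y = 0 with f = 0; but x = y = 255/2 is feasible with f = -65025/4 < 0, so this is not the minimum. Hence lambda > 0 and x + y = 255.
Try x > 0, y > 0 (so mu_x = mu_y = 0): y = lambda, x = lambda => x = y = lambda
x + y = 255 => 2*lambda = 255 => lambda = 255/2
x* = y* = 255/2 > 0, consistent with mu_x = mu_y = 0.
(Any feasible point with x = 0 or y = 0 has f = 0 > -65025/4, so the minimum is not on those boundaries.)
min(-xy) = -65025/4 (i.e. max xy = 65025/4)
Multipliers: lambda = 255/2, mu_x = 0, mu_y = 0
Complementary slackness: lambda*(x + y - 255) = 255/2*(255/2 + 255/2 - 255) = 0, mu_x*x = 0*255/2 = 0, mu_y*y = 0*255/2 = 0. Satisfied.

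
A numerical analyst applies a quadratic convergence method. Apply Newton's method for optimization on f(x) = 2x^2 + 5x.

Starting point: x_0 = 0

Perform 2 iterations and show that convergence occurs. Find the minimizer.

f(x) = 2x^2 + 5x, f'(x) = 4x + (5), f''(x) = 4
Step 1: f'(0) = 5, x_1 = 0 - 5/4 = -5/4
Step 2: f'(-5/4) = 0, x_2 = -5/4 (converged)
Newton's method converges in 1 step for quadratics.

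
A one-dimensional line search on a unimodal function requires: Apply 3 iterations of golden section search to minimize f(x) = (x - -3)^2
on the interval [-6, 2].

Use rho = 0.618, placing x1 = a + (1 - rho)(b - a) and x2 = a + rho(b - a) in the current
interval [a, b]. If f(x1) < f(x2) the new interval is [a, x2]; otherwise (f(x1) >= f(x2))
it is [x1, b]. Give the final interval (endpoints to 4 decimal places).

Golden section search for min of f(x) = (x - -3)^2 on [-6, 2].
Each step: x1 = a + (1 - rho)(b - a), x2 = a + rho(b - a); if f(x1) < f(x2) keep [a, x2], otherwise keep [x1, b].
Step 1: [-6.0000, 2.0000], x1=-2.9440 (f=0.0031), x2=-1.0560 (f=3.7791); f(x1) < f(x2) => keep [-6.0000, -1.0560]
Step 2: [-6.0000, -1.0560], x1=-4.1114 (f=1.2352), x2=-2.9446 (f=0.0031); f(x1) > f(x2) => keep [-4.1114, -1.0560]
Step 3: [-4.1114, -1.0560], x1=-2.9442 (f=0.0031), x2=-2.2232 (f=0.6035); f(x1) < f(x2) => keep [-4.1114, -2.2232]
Final interval: [-4.1114, -2.2232]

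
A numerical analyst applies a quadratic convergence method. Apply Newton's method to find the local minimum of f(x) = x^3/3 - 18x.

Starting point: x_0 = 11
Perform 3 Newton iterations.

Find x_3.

f(x) = x^3/3 - 18x
f'(x) = x^2 - 18, f''(x) = 2x
Newton update: x_{n+1} = x_n - (x_n^2 - 18)/(2*x_n)
Step 1: x_0 = 11, f'=103, f''=22, x_1 = 139/22
Step 2: x_1 = 139/22, f'=10609/484, f''=139/11, x_2 = 28033/6116
Step 3: x_2 = 28033/6116, f'=112550881/37405456, f''=28033/3058, x_3 = 1459147297/342899656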